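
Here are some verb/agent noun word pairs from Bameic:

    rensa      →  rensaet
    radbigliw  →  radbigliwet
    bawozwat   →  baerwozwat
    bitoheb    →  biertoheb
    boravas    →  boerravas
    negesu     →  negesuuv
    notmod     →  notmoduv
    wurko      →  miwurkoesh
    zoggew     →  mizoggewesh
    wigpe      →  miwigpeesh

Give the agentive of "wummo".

miwummoesh

radbigliw and zoggew both end in -w yet inflect differently (radbigliwet, mizoggewesh), so the final letter is not what conditions the rule; the first letter is.
"wummo" begins with w-. The stems beginning with w- (wurko → miwurkoesh, wigpe → miwigpeesh) add mi- … -esh around the stem.
So wummo → miwummoesh.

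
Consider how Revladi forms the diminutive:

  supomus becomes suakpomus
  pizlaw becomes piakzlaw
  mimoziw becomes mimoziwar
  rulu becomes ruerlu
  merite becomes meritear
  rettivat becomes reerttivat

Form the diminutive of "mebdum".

mebdumar

mimoziw and pizlaw both end in -w yet inflect differently (mimoziwar, piakzlaw), so the final letter is not what conditions the rule; the first letter is.
"mebdum" begins with m-. The stems beginning with m- (merite → meritear, mimoziw → mimoziwar) add -ar.
The other patterns: stems beginning with r- insert -er- after the first vowel; stems beginning with p- or s- insert -ak- after the first vowel.
So mebdum → mebdumar.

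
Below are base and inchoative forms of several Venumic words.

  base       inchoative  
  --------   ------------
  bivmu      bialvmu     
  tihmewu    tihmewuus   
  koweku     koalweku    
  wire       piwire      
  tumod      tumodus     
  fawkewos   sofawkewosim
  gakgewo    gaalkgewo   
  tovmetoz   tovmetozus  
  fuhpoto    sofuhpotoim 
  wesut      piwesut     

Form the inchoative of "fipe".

fuhpoto and gakgewo both end in -o yet inflect differently (sofuhpotoim, gaalkgewo), so the final letter is not what conditions the rule; the first letter is.
"fipe" begins with f-. The stems beginning with f- (fawkewos → sofawkewosim, fuhpoto → sofuhpotoim) add so- … -im around the stem.
The other patterns: stems beginning with w- add the prefix pi-; stems beginning with t- add -us; stems beginning with b-, g- or k- insert -al- after the first vowel.
So fipe → sofipeim.

sofipeim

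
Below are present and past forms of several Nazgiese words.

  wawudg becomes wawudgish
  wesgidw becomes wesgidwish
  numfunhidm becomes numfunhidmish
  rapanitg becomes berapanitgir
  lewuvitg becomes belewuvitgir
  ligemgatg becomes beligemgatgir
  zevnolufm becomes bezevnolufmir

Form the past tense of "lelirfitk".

wawudg and rapanitg both end in -g yet inflect differently (wawudgish, berapanitgir), so the final letter is not what conditions the rule; the second-to-last letter is.
"lelirfitk" has second-to-last letter 't'. The stems whose second-to-last letter is 't' (rapanitg → berapanitgir, lewuvitg → belewuvitgir, ligemgatg → beligemgatgir) add be- … -ir around the stem.
The other pattern: stems whose second-to-last letter is 'd' add -ish.
So lelirfitk → belelirfitkir.

belelirfitkir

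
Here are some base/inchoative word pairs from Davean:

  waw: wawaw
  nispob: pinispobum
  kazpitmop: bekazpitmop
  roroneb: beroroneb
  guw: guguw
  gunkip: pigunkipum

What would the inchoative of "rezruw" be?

pirezruwum

nispob and roroneb both end in -b yet inflect differently (pinispobum, beroroneb), so the final letter is not what conditions the rule; the number of vowels is.
"rezruw" has 2 vowels. The stems with 2 vowels (gunkip → pigunkipum, nispob → pinispobum) add pi- … -um around the stem.
The other patterns: stems with 1 vowel repeat the first consonant+vowel as a prefix; stems with 3 vowels add the prefix be-.
So rezruw → pirezruwum.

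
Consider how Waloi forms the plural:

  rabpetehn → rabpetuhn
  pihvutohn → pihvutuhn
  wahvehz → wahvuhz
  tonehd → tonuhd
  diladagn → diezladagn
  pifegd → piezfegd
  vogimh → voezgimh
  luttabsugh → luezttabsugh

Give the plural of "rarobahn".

rarobuhn

rabpetehn and diladagn both end in -n yet inflect differently (rabpetuhn, diezladagn), so the final letter is not what conditions the rule; the second-to-last letter is.
"rarobahn" has second-to-last letter 'h'. The stems whose second-to-last letter is 'h' (rabpetehn → rabpetuhn, pihvutohn → pihvutuhn, wahvehz → wahvuhz) change the last vowel to 'u'.
The other pattern: stems whose second-to-last letter is 'g' or 'm' insert -ez- after the first vowel.
So rarobahn → rarobuhn.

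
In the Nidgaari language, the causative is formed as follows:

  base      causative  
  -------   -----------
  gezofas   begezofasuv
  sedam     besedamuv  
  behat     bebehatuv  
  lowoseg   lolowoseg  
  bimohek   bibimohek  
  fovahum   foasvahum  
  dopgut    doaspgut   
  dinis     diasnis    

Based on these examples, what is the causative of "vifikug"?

viasfikug

sedam and fovahum both end in -m yet inflect differently (besedamuv, foasvahum), so the final letter is not what conditions the rule; the last vowel is.
"vifikug" has last vowel 'u'. The stems whose last vowel is 'u' (fovahum → foasvahum, dopgut → doaspgut) insert -as- after the first vowel.
So vifikug → viasfikug.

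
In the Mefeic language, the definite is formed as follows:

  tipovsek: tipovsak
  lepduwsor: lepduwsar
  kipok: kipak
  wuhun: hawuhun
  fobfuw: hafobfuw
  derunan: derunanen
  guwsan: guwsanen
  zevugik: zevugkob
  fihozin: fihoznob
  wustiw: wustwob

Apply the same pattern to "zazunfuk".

"zazunfuk" has last vowel 'u'. The stems whose last vowel is 'u' (wuhun → hawuhun, fobfuw → hafobfuw) add the prefix ha-.
The other patterns: stems whose last vowel is 'e' or 'o' change the last vowel to 'a'; stems whose last vowel is 'a' add -en; stems whose last vowel is 'i' delete the last vowel and add -ob.
So zazunfuk → hazazunfuk.

hazazunfuk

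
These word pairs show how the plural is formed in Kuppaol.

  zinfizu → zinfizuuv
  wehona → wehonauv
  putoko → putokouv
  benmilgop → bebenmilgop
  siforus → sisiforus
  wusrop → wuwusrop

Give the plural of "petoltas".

pepetoltas

"petoltas" ends in a consonant. The stems ending in a consonant (benmilgop → bebenmilgop, siforus → sisiforus, wusrop → wuwusrop) repeat the first consonant+vowel as a prefix.
The other pattern: stems ending in a vowel add -uv.
So petoltas → pepetoltas.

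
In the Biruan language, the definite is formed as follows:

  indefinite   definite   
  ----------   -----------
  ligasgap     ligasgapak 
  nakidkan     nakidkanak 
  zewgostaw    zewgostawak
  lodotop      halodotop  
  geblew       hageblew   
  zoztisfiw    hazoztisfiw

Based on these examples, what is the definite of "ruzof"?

ligasgap and lodotop both end in -p yet inflect differently (ligasgapak, halodotop), so the final letter is not what conditions the rule; the last vowel is.
"ruzof" has last vowel 'o'. The one such stem in the data (lodotop → halodotop) adds the prefix ha-, so the same rule applies.
The other pattern: stems whose last vowel is 'a' add -ak.
So ruzof → haruzof.

haruzof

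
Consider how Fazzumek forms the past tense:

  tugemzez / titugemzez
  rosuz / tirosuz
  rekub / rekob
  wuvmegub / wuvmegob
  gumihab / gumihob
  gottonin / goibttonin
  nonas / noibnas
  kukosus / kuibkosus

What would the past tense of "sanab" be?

sanob

"sanab" ends in -b. The stems ending in -b (rekub → rekob, wuvmegub → wuvmegob, gumihab → gumihob) change the last vowel to 'o'.
The other patterns: stems ending in -z add the prefix ti-; stems ending in -n or -s insert -ib- after the first vowel.
So sanab → sanob.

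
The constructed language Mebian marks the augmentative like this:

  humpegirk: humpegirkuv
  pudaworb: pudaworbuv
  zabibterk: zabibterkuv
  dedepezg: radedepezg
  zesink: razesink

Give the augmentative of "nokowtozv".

ranokowtozv

humpegirk and zesink both end in -k yet inflect differently (humpegirkuv, razesink), so the final letter is not what conditions the rule; the second-to-last letter is.
"nokowtozv" has second-to-last letter 'z'. The one such stem in the data (dedepezg → radedepezg) adds the prefix ra-, so the same rule applies.
The other pattern: stems whose second-to-last letter is 'r' add -uv.
So nokowtozv → ranokowtozv.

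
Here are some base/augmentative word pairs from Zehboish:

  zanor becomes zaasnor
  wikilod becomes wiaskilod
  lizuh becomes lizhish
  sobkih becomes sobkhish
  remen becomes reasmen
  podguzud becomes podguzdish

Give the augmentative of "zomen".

zoasmen

podguzud and wikilod both end in -d yet inflect differently (podguzdish, wiaskilod), so the final letter is not what conditions the rule; the last vowel is.
"zomen" has last vowel 'e'. The one such stem in the data (remen → reasmen) inserts -as- after the first vowel (as do zanor, wikilod), so the same rule applies.
So zomen → zoasmen.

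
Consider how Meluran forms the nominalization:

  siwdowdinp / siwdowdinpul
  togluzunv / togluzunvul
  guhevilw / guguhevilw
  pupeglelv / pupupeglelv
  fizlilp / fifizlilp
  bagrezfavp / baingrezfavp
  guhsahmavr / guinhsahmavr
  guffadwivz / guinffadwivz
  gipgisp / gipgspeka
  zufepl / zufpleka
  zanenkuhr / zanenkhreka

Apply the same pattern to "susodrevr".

togluzunv and pupeglelv both end in -v yet inflect differently (togluzunvul, pupupeglelv), so the final letter is not what conditions the rule; the second-to-last letter is.
"susodrevr" has second-to-last letter 'v'. The stems whose second-to-last letter is 'v' (bagrezfavp → baingrezfavp, guhsahmavr → guinhsahmavr, guffadwivz → guinffadwivz) insert -in- after the first vowel.
So susodrevr → suinsodrevr.

suinsodrevr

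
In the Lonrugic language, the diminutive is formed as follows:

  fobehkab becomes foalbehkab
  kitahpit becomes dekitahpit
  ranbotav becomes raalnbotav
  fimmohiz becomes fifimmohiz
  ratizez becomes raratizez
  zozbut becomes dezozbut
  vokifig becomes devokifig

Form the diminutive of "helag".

dehelag

"helag" ends in -g. The one such stem in the data (vokifig → devokifig) adds the prefix de-, so the same rule applies.
The other patterns: stems ending in -z repeat the first consonant+vowel as a prefix; stems ending in -b or -v insert -al- after the first vowel.
So helag → dehelag.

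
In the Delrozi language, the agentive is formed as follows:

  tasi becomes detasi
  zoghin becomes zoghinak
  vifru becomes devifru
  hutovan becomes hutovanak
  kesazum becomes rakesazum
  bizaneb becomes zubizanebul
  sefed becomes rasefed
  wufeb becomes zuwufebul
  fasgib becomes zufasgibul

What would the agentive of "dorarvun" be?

zoghin and fasgib both have last vowel 'i' yet inflect differently (zoghinak, zufasgibul), so the last vowel is not what conditions the rule; the final letter is.
"dorarvun" ends in -n. The stems ending in -n (hutovan → hutovanak, zoghin → zoghinak) add -ak.
The other patterns: stems ending in -b add zu- … -ul around the stem; stems ending in -d or -m add the prefix ra-; stems ending in -i or -u add the prefix de-.
So dorarvun → dorarvunak.

dorarvunak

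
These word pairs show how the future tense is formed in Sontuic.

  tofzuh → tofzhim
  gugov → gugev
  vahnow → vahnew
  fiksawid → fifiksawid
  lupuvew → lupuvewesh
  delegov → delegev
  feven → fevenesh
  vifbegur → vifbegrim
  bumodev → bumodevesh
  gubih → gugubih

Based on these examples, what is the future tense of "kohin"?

kokohin

bumodev and delegov both end in -v yet inflect differently (bumodevesh, delegev), so the final letter is not what conditions the rule; the last vowel is.
"kohin" has last vowel 'i'. The stems whose last vowel is 'i' (fiksawid → fifiksawid, gubih → gugubih) repeat the first consonant+vowel as a prefix.
The other patterns: stems whose last vowel is 'e' add -esh; stems whose last vowel is 'u' delete the last vowel and add -im; stems whose last vowel is 'o' change the last vowel to 'e'.
So kohin → kokohin.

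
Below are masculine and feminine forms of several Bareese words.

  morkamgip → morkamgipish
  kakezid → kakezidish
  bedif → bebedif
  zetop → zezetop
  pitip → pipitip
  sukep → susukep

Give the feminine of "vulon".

vuvulon

morkamgip and zetop both end in -p yet inflect differently (morkamgipish, zezetop), so the final letter is not what conditions the rule; the number of vowels is.
"vulon" has 2 vowels. The stems with 2 vowels (bedif → bebedif, zetop → zezetop, pitip → pipitip) repeat the first consonant+vowel as a prefix.
The other pattern: stems with 3 vowels add -ish.
So vulon → vuvulon.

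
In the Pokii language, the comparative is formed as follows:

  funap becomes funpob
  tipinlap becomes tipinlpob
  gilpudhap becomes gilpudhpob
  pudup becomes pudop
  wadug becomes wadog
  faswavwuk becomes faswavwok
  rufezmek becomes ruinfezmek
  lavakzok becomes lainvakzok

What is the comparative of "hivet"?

"hivet" has last vowel 'e'. The one such stem in the data (rufezmek → ruinfezmek) inserts -in- after the first vowel (as does lavakzok), so the same rule applies.
So hivet → hiinvet.

hiinvet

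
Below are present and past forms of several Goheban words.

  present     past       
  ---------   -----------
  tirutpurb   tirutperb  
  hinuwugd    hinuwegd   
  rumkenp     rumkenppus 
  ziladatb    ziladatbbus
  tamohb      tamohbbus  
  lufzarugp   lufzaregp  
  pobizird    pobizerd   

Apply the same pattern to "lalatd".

"lalatd" has second-to-last letter 't'. The one such stem in the data (ziladatb → ziladatbbus) doubles the final consonant and adds -us (as do rumkenp, tamohb), so the same rule applies.
The other pattern: stems whose second-to-last letter is 'g' or 'r' change the last vowel to 'e'.
So lalatd → lalatddus.

lalatddus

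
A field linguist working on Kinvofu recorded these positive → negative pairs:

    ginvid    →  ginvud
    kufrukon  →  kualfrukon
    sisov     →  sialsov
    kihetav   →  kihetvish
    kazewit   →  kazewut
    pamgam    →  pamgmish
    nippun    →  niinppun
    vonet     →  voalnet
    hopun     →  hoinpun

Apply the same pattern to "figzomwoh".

"figzomwoh" has last vowel 'o'. The stems whose last vowel is 'o' (sisov → sialsov, kufrukon → kualfrukon) insert -al- after the first vowel.
The other patterns: stems whose last vowel is 'i' change the last vowel to 'u'; stems whose last vowel is 'u' insert -in- after the first vowel; stems whose last vowel is 'a' delete the last vowel and add -ish.
So figzomwoh → fialgzomwoh.

fialgzomwoh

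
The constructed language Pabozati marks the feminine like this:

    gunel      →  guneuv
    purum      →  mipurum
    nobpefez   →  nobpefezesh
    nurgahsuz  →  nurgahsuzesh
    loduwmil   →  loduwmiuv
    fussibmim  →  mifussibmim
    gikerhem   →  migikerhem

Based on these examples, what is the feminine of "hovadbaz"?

hovadbazesh

gikerhem and gunel both have last vowel 'e' yet inflect differently (migikerhem, guneuv), so the last vowel is not what conditions the rule; the final letter is.
"hovadbaz" ends in -z. The stems ending in -z (nurgahsuz → nurgahsuzesh, nobpefez → nobpefezesh) add -esh.
The other patterns: stems ending in -m add the prefix mi-; stems ending in -l drop the final letter and add -uv.
So hovadbaz → hovadbazesh.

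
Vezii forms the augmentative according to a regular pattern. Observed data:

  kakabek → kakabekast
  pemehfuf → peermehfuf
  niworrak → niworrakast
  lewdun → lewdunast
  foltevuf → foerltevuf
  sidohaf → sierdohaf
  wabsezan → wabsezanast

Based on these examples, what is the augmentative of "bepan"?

bepanast

sidohaf and niworrak both have last vowel 'a' yet inflect differently (sierdohaf, niworrakast), so the last vowel is not what conditions the rule; the final letter is.
"bepan" ends in -n. The stems ending in -n (wabsezan → wabsezanast, lewdun → lewdunast) add -ast.
So bepan → bepanast.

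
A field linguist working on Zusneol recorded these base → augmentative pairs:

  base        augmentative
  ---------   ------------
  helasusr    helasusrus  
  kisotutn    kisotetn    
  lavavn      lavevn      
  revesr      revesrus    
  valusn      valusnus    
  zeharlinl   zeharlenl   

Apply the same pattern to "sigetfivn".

valusn and lavavn both end in -n yet inflect differently (valusnus, lavevn), so the final letter is not what conditions the rule; the second-to-last letter is.
"sigetfivn" has second-to-last letter 'v'. The one such stem in the data (lavavn → lavevn) changes the last vowel to 'e' (as do kisotutn, zeharlinl), so the same rule applies.
The other pattern: stems whose second-to-last letter is 's' add -us.
So sigetfivn → sigetfevn.

sigetfevn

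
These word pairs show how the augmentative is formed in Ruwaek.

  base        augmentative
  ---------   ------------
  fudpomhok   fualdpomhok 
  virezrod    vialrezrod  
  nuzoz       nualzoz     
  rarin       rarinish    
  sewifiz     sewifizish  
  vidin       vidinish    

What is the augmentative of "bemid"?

"bemid" has last vowel 'i'. The stems whose last vowel is 'i' (rarin → rarinish, sewifiz → sewifizish, vidin → vidinish) add -ish.
The other pattern: stems whose last vowel is 'o' insert -al- after the first vowel.
So bemid → bemidish.

bemidish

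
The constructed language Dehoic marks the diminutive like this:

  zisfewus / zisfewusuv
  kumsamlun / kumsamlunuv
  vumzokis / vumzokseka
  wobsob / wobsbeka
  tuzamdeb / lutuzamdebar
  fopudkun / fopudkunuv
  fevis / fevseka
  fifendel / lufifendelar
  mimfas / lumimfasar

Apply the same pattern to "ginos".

ginseka

vumzokis and zisfewus both end in -s yet inflect differently (vumzokseka, zisfewusuv), so the final letter is not what conditions the rule; the last vowel is.
"ginos" has last vowel 'o'. The one such stem in the data (wobsob → wobsbeka) deletes the last vowel and adds -eka (as do vumzokis, fevis), so the same rule applies.
So ginos → ginseka.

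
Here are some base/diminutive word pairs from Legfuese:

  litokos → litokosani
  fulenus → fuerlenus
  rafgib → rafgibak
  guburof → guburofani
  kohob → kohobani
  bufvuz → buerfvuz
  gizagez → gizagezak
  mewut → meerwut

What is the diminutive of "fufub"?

fuerfub

"fufub" has last vowel 'u'. The stems whose last vowel is 'u' (fulenus → fuerlenus, mewut → meerwut, bufvuz → buerfvuz) insert -er- after the first vowel.
The other patterns: stems whose last vowel is 'o' add -ani; stems whose last vowel is 'e' or 'i' add -ak.
So fufub → fuerfub.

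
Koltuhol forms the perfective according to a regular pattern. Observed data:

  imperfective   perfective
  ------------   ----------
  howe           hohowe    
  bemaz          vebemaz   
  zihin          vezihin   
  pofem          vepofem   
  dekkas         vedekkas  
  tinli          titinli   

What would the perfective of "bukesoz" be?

"bukesoz" ends in a consonant. The stems ending in a consonant (dekkas → vedekkas, bemaz → vebemaz, pofem → vepofem) add the prefix ve-.
So bukesoz → vebukesoz.

vebukesoz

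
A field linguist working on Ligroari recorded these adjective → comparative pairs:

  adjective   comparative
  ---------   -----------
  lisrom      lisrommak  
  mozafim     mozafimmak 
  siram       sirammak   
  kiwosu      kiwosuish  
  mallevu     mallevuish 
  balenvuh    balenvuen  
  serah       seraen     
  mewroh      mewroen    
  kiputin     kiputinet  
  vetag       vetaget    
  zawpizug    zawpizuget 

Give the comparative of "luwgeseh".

"luwgeseh" ends in -h. The stems ending in -h (balenvuh → balenvuen, serah → seraen, mewroh → mewroen) drop the final letter and add -en.
The other patterns: stems ending in -m double the final consonant and add -ak; stems ending in -u add -ish; stems ending in -g or -n add -et.
So luwgeseh → luwgeseen.

luwgeseen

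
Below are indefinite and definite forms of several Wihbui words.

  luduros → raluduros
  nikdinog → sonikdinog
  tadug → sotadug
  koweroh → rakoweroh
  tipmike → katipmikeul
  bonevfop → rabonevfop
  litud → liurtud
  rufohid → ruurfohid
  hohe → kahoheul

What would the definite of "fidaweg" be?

tadug and litud both have last vowel 'u' yet inflect differently (sotadug, liurtud), so the last vowel is not what conditions the rule; the final letter is.
"fidaweg" ends in -g. The stems ending in -g (tadug → sotadug, nikdinog → sonikdinog) add the prefix so-.
The other patterns: stems ending in -d insert -ur- after the first vowel; stems ending in -e add ka- … -ul around the stem; stems ending in -h, -p or -s add the prefix ra-.
So fidaweg → sofidaweg.

sofidaweg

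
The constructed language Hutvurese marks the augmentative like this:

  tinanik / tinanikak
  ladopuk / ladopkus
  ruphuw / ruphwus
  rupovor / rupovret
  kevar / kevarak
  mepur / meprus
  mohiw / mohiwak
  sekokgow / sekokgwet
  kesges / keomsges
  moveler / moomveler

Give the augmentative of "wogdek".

moveler and rupovor both end in -r yet inflect differently (moomveler, rupovret), so the final letter is not what conditions the rule; the last vowel is.
"wogdek" has last vowel 'e'. The stems whose last vowel is 'e' (moveler → moomveler, kesges → keomsges) insert -om- after the first vowel.
So wogdek → woomgdek.

woomgdek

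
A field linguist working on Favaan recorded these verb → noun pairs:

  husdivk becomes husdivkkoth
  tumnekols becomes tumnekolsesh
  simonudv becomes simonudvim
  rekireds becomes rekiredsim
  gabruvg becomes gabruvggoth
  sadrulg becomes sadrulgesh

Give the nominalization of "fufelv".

tumnekols and rekireds both end in -s yet inflect differently (tumnekolsesh, rekiredsim), so the final letter is not what conditions the rule; the second-to-last letter is.
"fufelv" has second-to-last letter 'l'. The stems whose second-to-last letter is 'l' (sadrulg → sadrulgesh, tumnekols → tumnekolsesh) add -esh.
The other patterns: stems whose second-to-last letter is 'd' add -im; stems whose second-to-last letter is 'v' double the final consonant and add -oth.
So fufelv → fufelvesh.

fufelvesh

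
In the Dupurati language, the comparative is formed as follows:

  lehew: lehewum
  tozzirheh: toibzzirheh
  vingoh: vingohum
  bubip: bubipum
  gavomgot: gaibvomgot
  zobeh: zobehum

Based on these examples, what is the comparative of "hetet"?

hetetum

vingoh and tozzirheh both end in -h yet inflect differently (vingohum, toibzzirheh), so the final letter is not what conditions the rule; the number of vowels is.
"hetet" has 2 vowels. The stems with 2 vowels (vingoh → vingohum, zobeh → zobehum, lehew → lehewum) add -um.
The other pattern: stems with 3 vowels insert -ib- after the first vowel.
So hetet → hetetum.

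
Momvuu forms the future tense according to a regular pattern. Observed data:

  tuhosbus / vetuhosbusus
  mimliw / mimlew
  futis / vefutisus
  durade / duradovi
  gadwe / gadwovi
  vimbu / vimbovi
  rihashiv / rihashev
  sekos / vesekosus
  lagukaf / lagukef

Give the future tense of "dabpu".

"dabpu" ends in -u. The one such stem in the data (vimbu → vimbovi) drops the final letter and adds -ovi (as do durade, gadwe), so the same rule applies.
The other patterns: stems ending in -s add ve- … -us around the stem; stems ending in -f, -v or -w change the last vowel to 'e'.
So dabpu → dabpovi.

dabpovi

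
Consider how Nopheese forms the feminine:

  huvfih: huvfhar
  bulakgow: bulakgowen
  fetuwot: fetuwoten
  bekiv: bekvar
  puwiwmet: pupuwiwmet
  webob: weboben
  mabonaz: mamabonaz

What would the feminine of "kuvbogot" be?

fetuwot and puwiwmet both end in -t yet inflect differently (fetuwoten, pupuwiwmet), so the final letter is not what conditions the rule; the last vowel is.
"kuvbogot" has last vowel 'o'. The stems whose last vowel is 'o' (bulakgow → bulakgowen, webob → weboben, fetuwot → fetuwoten) add -en.
So kuvbogot → kuvbogoten.

kuvbogoten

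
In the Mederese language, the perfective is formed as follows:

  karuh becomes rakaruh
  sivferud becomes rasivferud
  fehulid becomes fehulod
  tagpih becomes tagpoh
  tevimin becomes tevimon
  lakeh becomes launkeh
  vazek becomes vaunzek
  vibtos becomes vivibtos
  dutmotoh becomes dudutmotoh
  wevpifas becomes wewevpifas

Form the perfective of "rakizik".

sivferud and fehulid both end in -d yet inflect differently (rasivferud, fehulod), so the final letter is not what conditions the rule; the last vowel is.
"rakizik" has last vowel 'i'. The stems whose last vowel is 'i' (fehulid → fehulod, tagpih → tagpoh, tevimin → tevimon) change the last vowel to 'o'.
The other patterns: stems whose last vowel is 'u' add the prefix ra-; stems whose last vowel is 'e' insert -un- after the first vowel; stems whose last vowel is 'a' or 'o' repeat the first consonant+vowel as a prefix.
So rakizik → rakizok.

rakizok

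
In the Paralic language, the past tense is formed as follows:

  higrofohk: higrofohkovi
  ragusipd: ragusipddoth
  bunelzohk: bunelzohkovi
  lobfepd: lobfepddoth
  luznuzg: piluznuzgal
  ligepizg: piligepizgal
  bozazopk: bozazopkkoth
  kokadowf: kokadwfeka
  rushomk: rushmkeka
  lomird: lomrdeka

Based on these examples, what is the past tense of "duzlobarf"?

duzlobrfeka

bunelzohk and bozazopk both end in -k yet inflect differently (bunelzohkovi, bozazopkkoth), so the final letter is not what conditions the rule; the second-to-last letter is.
"duzlobarf" has second-to-last letter 'r'. The one such stem in the data (lomird → lomrdeka) deletes the last vowel and adds -eka (as do kokadowf, rushomk), so the same rule applies.
The other patterns: stems whose second-to-last letter is 'h' add -ovi; stems whose second-to-last letter is 'p' double the final consonant and add -oth; stems whose second-to-last letter is 'z' add pi- … -al around the stem.
So duzlobarf → duzlobrfeka.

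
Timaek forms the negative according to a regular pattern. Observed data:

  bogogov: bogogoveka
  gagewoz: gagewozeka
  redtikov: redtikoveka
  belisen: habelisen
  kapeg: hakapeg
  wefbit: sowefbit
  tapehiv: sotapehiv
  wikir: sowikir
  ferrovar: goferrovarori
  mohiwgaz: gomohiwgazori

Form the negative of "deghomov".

deghomoveka

bogogov and tapehiv both end in -v yet inflect differently (bogogoveka, sotapehiv), so the final letter is not what conditions the rule; the last vowel is.
"deghomov" has last vowel 'o'. The stems whose last vowel is 'o' (bogogov → bogogoveka, gagewoz → gagewozeka, redtikov → redtikoveka) add -eka.
The other patterns: stems whose last vowel is 'e' add the prefix ha-; stems whose last vowel is 'i' add the prefix so-; stems whose last vowel is 'a' add go- … -ori around the stem.
So deghomov → deghomoveka.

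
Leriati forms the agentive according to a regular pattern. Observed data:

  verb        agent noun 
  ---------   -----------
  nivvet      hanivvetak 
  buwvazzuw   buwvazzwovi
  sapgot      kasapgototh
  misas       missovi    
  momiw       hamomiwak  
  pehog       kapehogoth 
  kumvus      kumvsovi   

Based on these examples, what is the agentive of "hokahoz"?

kahokahozoth

buwvazzuw and momiw both end in -w yet inflect differently (buwvazzwovi, hamomiwak), so the final letter is not what conditions the rule; the last vowel is.
"hokahoz" has last vowel 'o'. The stems whose last vowel is 'o' (pehog → kapehogoth, sapgot → kasapgototh) add ka- … -oth around the stem.
So hokahoz → kahokahozoth.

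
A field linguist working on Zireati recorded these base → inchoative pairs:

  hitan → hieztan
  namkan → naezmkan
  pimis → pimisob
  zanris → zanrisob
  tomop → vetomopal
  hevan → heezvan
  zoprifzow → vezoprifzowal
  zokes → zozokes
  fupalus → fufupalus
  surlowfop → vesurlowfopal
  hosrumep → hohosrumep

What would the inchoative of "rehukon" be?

pimis and zokes both end in -s yet inflect differently (pimisob, zozokes), so the final letter is not what conditions the rule; the last vowel is.
"rehukon" has last vowel 'o'. The stems whose last vowel is 'o' (surlowfop → vesurlowfopal, zoprifzow → vezoprifzowal, tomop → vetomopal) add ve- … -al around the stem.
The other patterns: stems whose last vowel is 'a' insert -ez- after the first vowel; stems whose last vowel is 'i' add -ob; stems whose last vowel is 'e' or 'u' repeat the first consonant+vowel as a prefix.
So rehukon → verehukonal.

verehukonal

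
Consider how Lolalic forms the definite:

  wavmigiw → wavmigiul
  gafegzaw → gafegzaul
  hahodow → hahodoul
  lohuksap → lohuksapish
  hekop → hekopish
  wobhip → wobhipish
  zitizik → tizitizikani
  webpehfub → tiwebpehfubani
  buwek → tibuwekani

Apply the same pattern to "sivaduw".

sivaduul

gafegzaw and lohuksap both have last vowel 'a' yet inflect differently (gafegzaul, lohuksapish), so the last vowel is not what conditions the rule; the final letter is.
"sivaduw" ends in -w. The stems ending in -w (wavmigiw → wavmigiul, gafegzaw → gafegzaul, hahodow → hahodoul) drop the final letter and add -ul.
So sivaduw → sivaduul.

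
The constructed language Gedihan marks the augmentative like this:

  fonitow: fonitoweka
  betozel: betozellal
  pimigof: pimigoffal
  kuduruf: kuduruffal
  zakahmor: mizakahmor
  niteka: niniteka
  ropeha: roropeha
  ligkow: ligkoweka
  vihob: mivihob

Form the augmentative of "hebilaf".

hebilaffal

"hebilaf" ends in -f. The stems ending in -f (pimigof → pimigoffal, kuduruf → kuduruffal) double the final consonant and add -al.
So hebilaf → hebilaffal.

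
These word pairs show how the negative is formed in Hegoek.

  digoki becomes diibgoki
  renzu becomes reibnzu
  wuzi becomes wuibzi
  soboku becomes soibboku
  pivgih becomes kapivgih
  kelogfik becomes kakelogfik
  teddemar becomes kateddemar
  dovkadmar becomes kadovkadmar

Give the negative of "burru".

digoki and pivgih both have last vowel 'i' yet inflect differently (diibgoki, kapivgih), so the last vowel is not what conditions the rule; whether the stem ends in a vowel or a consonant is.
"burru" ends in a vowel. The stems ending in a vowel (digoki → diibgoki, renzu → reibnzu, wuzi → wuibzi) insert -ib- after the first vowel.
So burru → buibrru.

buibrru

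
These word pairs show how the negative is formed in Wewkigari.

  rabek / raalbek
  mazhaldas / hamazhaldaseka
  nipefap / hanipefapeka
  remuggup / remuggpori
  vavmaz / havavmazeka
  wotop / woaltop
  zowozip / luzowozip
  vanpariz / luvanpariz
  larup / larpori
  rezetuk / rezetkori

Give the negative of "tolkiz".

lutolkiz

nipefap and remuggup both end in -p yet inflect differently (hanipefapeka, remuggpori), so the final letter is not what conditions the rule; the last vowel is.
"tolkiz" has last vowel 'i'. The stems whose last vowel is 'i' (zowozip → luzowozip, vanpariz → luvanpariz) add the prefix lu-.
The other patterns: stems whose last vowel is 'a' add ha- … -eka around the stem; stems whose last vowel is 'u' delete the last vowel and add -ori; stems whose last vowel is 'e' or 'o' insert -al- after the first vowel.
So tolkiz → lutolkiz.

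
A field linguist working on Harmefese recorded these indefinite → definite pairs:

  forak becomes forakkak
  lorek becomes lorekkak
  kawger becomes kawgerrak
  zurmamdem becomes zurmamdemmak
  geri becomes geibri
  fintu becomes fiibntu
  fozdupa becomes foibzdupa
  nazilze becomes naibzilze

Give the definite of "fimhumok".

fimhumokkak

"fimhumok" ends in a consonant. The stems ending in a consonant (forak → forakkak, lorek → lorekkak, kawger → kawgerrak) double the final consonant and add -ak.
The other pattern: stems ending in a vowel insert -ib- after the first vowel.
So fimhumok → fimhumokkak.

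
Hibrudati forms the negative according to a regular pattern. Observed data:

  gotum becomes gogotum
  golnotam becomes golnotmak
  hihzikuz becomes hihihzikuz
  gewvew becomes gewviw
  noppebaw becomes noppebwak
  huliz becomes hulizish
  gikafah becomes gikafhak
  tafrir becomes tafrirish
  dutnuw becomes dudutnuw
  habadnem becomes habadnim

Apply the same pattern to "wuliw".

"wuliw" has last vowel 'i'. The stems whose last vowel is 'i' (huliz → hulizish, tafrir → tafrirish) add -ish.
The other patterns: stems whose last vowel is 'e' change the last vowel to 'i'; stems whose last vowel is 'u' repeat the first consonant+vowel as a prefix; stems whose last vowel is 'a' delete the last vowel and add -ak.
So wuliw → wuliwish.

wuliwish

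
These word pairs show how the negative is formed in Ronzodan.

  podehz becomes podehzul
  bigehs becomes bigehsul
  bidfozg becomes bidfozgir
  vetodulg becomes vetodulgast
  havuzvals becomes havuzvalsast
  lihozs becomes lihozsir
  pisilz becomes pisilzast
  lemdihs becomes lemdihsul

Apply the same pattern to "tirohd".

bidfozg and vetodulg both end in -g yet inflect differently (bidfozgir, vetodulgast), so the final letter is not what conditions the rule; the second-to-last letter is.
"tirohd" has second-to-last letter 'h'. The stems whose second-to-last letter is 'h' (podehz → podehzul, bigehs → bigehsul, lemdihs → lemdihsul) add -ul.
The other patterns: stems whose second-to-last letter is 'z' add -ir; stems whose second-to-last letter is 'l' add -ast.
So tirohd → tirohdul.

tirohdul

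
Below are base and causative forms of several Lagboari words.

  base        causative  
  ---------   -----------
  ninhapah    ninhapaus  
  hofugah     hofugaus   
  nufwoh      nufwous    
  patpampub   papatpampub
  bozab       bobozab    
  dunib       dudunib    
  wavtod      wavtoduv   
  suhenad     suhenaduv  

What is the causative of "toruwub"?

ninhapah and bozab both have last vowel 'a' yet inflect differently (ninhapaus, bobozab), so the last vowel is not what conditions the rule; the final letter is.
"toruwub" ends in -b. The stems ending in -b (patpampub → papatpampub, bozab → bobozab, dunib → dudunib) repeat the first consonant+vowel as a prefix.
The other patterns: stems ending in -h drop the final letter and add -us; stems ending in -d add -uv.
So toruwub → totoruwub.

totoruwub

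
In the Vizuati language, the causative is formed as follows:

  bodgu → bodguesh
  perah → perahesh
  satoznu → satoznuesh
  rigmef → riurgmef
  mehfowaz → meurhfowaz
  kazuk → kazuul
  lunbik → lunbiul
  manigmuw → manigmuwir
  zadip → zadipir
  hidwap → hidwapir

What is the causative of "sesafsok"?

sesafsoul

perah and mehfowaz both have last vowel 'a' yet inflect differently (perahesh, meurhfowaz), so the last vowel is not what conditions the rule; the final letter is.
"sesafsok" ends in -k. The stems ending in -k (kazuk → kazuul, lunbik → lunbiul) drop the final letter and add -ul.
So sesafsok → sesafsoul.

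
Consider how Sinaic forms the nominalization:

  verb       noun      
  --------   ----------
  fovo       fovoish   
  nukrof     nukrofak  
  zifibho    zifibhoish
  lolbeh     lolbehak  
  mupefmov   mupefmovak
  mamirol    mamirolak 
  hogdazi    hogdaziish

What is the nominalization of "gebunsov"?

gebunsovak

nukrof and fovo both have last vowel 'o' yet inflect differently (nukrofak, fovoish), so the last vowel is not what conditions the rule; whether the stem ends in a vowel or a consonant is.
"gebunsov" ends in a consonant. The stems ending in a consonant (nukrof → nukrofak, lolbeh → lolbehak, mamirol → mamirolak) add -ak.
So gebunsov → gebunsovak.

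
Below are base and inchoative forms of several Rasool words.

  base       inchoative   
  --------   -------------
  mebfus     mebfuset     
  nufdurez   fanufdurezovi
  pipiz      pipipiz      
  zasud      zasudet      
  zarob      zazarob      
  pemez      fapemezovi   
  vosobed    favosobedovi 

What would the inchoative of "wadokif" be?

wawadokif

"wadokif" has last vowel 'i'. The one such stem in the data (pipiz → pipipiz) repeats the first consonant+vowel as a prefix (as does zarob), so the same rule applies.
So wadokif → wawadokif.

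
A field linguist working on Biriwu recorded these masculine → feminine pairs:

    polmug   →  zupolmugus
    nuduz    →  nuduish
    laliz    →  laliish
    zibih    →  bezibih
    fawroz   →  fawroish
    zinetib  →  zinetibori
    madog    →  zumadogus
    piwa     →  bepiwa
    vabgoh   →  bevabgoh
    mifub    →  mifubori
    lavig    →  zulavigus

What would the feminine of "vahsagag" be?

mifub and polmug both have last vowel 'u' yet inflect differently (mifubori, zupolmugus), so the last vowel is not what conditions the rule; the final letter is.
"vahsagag" ends in -g. The stems ending in -g (polmug → zupolmugus, madog → zumadogus, lavig → zulavigus) add zu- … -us around the stem.
The other patterns: stems ending in -b add -ori; stems ending in -z drop the final letter and add -ish; stems ending in -a or -h add the prefix be-.
So vahsagag → zuvahsagagus.

zuvahsagagus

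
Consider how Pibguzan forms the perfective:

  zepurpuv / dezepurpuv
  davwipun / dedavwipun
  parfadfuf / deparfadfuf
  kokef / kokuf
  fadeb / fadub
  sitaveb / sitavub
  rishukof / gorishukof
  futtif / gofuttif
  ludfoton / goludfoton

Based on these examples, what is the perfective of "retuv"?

deretuv

"retuv" has last vowel 'u'. The stems whose last vowel is 'u' (zepurpuv → dezepurpuv, davwipun → dedavwipun, parfadfuf → deparfadfuf) add the prefix de-.
The other patterns: stems whose last vowel is 'e' change the last vowel to 'u'; stems whose last vowel is 'i' or 'o' add the prefix go-.
So retuv → deretuv.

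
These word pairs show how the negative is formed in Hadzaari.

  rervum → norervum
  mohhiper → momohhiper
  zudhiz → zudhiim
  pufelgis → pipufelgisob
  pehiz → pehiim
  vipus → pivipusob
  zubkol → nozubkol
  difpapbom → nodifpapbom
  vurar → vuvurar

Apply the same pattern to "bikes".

pibikesob

pufelgis and zudhiz both have last vowel 'i' yet inflect differently (pipufelgisob, zudhiim), so the last vowel is not what conditions the rule; the final letter is.
"bikes" ends in -s. The stems ending in -s (pufelgis → pipufelgisob, vipus → pivipusob) add pi- … -ob around the stem.
The other patterns: stems ending in -r repeat the first consonant+vowel as a prefix; stems ending in -z drop the final letter and add -im; stems ending in -l or -m add the prefix no-.
So bikes → pibikesob.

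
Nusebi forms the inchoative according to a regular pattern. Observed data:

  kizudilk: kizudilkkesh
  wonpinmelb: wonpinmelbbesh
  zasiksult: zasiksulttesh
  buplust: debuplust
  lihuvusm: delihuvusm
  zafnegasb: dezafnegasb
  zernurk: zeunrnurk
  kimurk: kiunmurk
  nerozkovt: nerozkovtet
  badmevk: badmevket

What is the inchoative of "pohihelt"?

zasiksult and buplust both end in -t yet inflect differently (zasiksulttesh, debuplust), so the final letter is not what conditions the rule; the second-to-last letter is.
"pohihelt" has second-to-last letter 'l'. The stems whose second-to-last letter is 'l' (kizudilk → kizudilkkesh, wonpinmelb → wonpinmelbbesh, zasiksult → zasiksulttesh) double the final consonant and add -esh.
So pohihelt → pohihelttesh.

pohihelttesh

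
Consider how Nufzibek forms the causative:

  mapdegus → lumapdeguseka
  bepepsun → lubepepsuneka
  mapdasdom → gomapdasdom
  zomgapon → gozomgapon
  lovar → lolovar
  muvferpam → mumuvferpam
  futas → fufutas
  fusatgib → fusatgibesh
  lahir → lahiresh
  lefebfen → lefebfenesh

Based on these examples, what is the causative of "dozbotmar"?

bepepsun and zomgapon both end in -n yet inflect differently (lubepepsuneka, gozomgapon), so the final letter is not what conditions the rule; the last vowel is.
"dozbotmar" has last vowel 'a'. The stems whose last vowel is 'a' (lovar → lolovar, muvferpam → mumuvferpam, futas → fufutas) repeat the first consonant+vowel as a prefix.
The other patterns: stems whose last vowel is 'u' add lu- … -eka around the stem; stems whose last vowel is 'o' add the prefix go-; stems whose last vowel is 'e' or 'i' add -esh.
So dozbotmar → dodozbotmar.

dodozbotmar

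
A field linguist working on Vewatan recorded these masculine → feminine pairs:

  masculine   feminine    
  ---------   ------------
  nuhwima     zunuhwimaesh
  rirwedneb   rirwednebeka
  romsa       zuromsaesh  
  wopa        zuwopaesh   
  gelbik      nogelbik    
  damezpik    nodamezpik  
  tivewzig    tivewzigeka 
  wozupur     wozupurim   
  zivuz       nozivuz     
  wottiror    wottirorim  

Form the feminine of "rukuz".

norukuz

"rukuz" ends in -z. The one such stem in the data (zivuz → nozivuz) adds the prefix no-, so the same rule applies.
So rukuz → norukuz.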